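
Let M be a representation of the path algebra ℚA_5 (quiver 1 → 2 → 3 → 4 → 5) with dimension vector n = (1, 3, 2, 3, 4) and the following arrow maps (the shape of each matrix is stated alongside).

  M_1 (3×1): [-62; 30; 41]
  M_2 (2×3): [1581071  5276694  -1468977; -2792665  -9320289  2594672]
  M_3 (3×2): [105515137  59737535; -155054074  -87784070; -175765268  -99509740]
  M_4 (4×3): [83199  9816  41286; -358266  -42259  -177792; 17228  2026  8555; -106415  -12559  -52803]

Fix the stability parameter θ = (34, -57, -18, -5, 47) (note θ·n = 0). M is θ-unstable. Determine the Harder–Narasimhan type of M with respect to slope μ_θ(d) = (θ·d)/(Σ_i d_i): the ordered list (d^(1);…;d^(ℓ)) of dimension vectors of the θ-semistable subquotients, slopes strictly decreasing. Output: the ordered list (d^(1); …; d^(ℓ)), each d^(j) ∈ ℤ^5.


Interval decomposition of M: I[1,5], I[2,2], I[2,3], I[4,5]^2, I[5,5].
HN type (ℓ=5): μ^(1)=47; μ^(2)=-5; μ^(3)=-41/3; μ^(4)=-18; μ^(5)=-57

((0, 0, 0, 0, 4); (0, 0, 0, 3, 0); (1, 1, 1, 0, 0); (0, 0, 1, 0, 0); (0, 2, 0, 0, 0))


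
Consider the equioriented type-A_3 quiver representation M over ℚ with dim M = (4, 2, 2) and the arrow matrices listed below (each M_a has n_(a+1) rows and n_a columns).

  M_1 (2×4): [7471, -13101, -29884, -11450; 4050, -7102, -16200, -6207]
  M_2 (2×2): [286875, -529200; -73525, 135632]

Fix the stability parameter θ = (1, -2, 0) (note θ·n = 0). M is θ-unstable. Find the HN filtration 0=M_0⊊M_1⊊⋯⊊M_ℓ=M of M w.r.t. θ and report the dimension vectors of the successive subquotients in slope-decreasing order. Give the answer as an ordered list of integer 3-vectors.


Via rank(M_{q-1}∘⋯∘M_p): M ≅ I[1,1]^2, I[1,2], I[1,3], I[3,3].
μ_θ-semistable layers: μ^(1)=1; μ^(2)=0; μ^(3)=-1/2

((2, 0, 0); (0, 0, 2); (2, 2, 0))


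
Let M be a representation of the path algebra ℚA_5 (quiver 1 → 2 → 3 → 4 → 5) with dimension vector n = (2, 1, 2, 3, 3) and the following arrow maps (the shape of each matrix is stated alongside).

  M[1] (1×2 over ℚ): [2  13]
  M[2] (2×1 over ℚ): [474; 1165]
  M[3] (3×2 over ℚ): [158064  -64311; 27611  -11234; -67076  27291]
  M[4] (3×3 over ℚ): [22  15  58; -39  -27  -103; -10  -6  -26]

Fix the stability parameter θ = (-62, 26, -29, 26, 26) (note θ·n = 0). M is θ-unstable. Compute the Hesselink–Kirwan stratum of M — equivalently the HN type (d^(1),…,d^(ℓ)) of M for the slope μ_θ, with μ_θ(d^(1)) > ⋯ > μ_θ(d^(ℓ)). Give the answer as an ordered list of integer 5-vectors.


Via rank(M_{q-1}∘⋯∘M_p): M ≅ I[1,1], I[1,4], I[3,5], I[4,5], I[5,5].
μ_θ-semistable layers: μ^(1)=26; μ^(2)=-3/2; μ^(3)=-29; μ^(4)=-62

((0, 0, 0, 3, 3); (0, 1, 1, 0, 0); (0, 0, 1, 0, 0); (2, 0, 0, 0, 0))


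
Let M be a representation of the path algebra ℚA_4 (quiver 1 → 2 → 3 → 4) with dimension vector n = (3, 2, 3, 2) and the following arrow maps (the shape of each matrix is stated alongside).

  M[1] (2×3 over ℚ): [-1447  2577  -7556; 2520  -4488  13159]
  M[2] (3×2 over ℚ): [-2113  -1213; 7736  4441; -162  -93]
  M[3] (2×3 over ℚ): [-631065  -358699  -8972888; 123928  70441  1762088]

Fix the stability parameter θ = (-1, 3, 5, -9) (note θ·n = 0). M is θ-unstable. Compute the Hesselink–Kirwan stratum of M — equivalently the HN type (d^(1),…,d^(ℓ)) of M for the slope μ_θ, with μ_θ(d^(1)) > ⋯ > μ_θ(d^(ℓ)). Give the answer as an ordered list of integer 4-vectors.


Interval decomposition of M: I[1,1], I[1,4]^2, I[3,3].
HN type (ℓ=3): μ^(1)=5; μ^(2)=-1/3; μ^(3)=-1

((0, 0, 1, 0); (0, 2, 2, 2); (3, 0, 0, 0))


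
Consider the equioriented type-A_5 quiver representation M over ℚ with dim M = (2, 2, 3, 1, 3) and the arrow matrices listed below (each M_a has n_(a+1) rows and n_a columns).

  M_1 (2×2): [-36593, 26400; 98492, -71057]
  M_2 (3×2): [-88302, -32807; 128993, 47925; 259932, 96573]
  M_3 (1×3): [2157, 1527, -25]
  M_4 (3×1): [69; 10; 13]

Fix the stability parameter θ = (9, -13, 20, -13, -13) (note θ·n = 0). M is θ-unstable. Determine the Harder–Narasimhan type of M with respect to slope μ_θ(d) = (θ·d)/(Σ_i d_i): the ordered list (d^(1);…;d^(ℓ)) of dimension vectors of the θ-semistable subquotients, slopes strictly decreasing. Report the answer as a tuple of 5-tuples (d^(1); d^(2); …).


Interval decomposition of M: I[1,3], I[1,5], I[3,3], I[5,5]^2.
HN type (ℓ=3): μ^(1)=20; μ^(2)=-2; μ^(3)=-13

((0, 0, 2, 0, 0); (2, 2, 1, 1, 1); (0, 0, 0, 0, 2))


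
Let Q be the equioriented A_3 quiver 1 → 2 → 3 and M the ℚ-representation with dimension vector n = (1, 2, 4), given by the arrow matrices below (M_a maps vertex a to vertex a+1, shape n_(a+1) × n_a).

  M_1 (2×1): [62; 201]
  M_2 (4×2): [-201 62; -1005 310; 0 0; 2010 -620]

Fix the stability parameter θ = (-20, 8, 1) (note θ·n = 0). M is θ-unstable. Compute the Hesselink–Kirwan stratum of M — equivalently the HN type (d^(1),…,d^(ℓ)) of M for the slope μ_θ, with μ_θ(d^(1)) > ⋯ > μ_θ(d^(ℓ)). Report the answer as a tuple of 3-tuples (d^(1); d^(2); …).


Barcode: M ≅ I[1,2], I[2,3], I[3,3]^3. HN layers by μ_θ (4 steps, strictly decreasing):
  μ^(1)=8; μ^(2)=9/2; μ^(3)=1; μ^(4)=-20

((0, 1, 0); (0, 1, 1); (0, 0, 3); (1, 0, 0))


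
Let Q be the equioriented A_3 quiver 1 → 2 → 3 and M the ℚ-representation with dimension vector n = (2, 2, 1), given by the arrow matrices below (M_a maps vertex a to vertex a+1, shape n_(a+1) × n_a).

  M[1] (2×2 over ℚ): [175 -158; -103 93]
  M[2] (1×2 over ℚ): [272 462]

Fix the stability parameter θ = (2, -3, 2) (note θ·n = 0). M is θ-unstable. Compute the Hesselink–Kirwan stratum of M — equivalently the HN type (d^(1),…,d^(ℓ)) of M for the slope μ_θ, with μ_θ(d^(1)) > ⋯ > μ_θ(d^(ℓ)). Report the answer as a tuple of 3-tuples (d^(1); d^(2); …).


Barcode: M ≅ I[1,2], I[1,3]. HN layers by μ_θ (2 steps, strictly decreasing):
  μ^(1)=2; μ^(2)=-1/2

((0, 0, 1); (2, 2, 0))


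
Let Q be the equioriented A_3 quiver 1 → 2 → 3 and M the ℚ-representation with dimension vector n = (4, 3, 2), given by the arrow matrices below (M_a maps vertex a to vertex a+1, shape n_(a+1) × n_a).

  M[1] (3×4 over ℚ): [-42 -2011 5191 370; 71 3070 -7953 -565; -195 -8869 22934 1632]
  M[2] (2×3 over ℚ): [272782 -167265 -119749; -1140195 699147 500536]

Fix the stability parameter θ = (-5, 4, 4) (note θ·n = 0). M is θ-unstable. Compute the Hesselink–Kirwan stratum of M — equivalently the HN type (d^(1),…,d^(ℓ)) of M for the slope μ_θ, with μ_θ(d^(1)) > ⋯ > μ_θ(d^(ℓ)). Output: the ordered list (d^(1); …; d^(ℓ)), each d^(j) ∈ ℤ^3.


Via rank(M_{q-1}∘⋯∘M_p): M ≅ I[1,1], I[1,2], I[1,3]^2.
μ_θ-semistable layers: μ^(1)=4; μ^(2)=-5

((0, 3, 2); (4, 0, 0))


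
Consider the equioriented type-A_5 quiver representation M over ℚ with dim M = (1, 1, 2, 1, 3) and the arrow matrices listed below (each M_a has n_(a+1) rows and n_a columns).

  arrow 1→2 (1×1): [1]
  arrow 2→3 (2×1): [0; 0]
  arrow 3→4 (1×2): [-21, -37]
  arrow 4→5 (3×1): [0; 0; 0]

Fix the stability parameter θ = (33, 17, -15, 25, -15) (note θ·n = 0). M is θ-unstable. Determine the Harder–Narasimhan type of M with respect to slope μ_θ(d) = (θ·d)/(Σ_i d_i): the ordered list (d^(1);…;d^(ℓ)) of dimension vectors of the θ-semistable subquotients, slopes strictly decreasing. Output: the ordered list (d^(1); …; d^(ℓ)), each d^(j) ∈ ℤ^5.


Via rank(M_{q-1}∘⋯∘M_p): M ≅ I[1,2], I[3,3], I[3,4], I[5,5]^3.
μ_θ-semistable layers: μ^(1)=25; μ^(2)=-15

((1, 1, 0, 1, 0); (0, 0, 2, 0, 3))


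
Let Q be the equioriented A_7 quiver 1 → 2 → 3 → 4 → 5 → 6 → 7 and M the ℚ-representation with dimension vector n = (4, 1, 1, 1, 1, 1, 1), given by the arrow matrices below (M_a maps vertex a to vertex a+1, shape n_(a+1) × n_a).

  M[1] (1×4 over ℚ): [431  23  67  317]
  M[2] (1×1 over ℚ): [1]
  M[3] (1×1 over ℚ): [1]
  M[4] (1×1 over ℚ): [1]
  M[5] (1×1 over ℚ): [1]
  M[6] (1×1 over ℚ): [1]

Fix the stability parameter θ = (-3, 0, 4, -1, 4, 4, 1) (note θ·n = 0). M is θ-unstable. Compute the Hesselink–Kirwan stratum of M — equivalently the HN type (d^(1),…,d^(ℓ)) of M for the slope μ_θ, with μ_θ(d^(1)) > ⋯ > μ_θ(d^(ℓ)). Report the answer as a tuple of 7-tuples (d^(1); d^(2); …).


Barcode: M ≅ I[1,1]^3, I[1,7]. HN layers by μ_θ (4 steps, strictly decreasing):
  μ^(1)=3; μ^(2)=3/2; μ^(3)=0; μ^(4)=-3

((0, 0, 0, 0, 1, 1, 1); (0, 0, 1, 1, 0, 0, 0); (0, 1, 0, 0, 0, 0, 0); (4, 0, 0, 0, 0, 0, 0))


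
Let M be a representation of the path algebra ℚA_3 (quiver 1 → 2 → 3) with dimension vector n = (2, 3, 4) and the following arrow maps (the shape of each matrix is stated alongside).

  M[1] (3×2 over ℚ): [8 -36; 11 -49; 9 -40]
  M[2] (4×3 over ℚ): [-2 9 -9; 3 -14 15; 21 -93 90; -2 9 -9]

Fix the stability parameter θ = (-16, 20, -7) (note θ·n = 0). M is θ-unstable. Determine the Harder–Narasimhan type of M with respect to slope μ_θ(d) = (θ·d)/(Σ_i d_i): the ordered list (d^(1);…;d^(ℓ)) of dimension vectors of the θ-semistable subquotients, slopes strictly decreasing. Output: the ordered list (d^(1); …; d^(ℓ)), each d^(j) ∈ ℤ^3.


Interval decomposition of M: I[1,3]^2, I[2,2], I[3,3]^2.
HN type (ℓ=4): μ^(1)=20; μ^(2)=13/2; μ^(3)=-7; μ^(4)=-16

((0, 1, 0); (0, 2, 2); (0, 0, 2); (2, 0, 0))


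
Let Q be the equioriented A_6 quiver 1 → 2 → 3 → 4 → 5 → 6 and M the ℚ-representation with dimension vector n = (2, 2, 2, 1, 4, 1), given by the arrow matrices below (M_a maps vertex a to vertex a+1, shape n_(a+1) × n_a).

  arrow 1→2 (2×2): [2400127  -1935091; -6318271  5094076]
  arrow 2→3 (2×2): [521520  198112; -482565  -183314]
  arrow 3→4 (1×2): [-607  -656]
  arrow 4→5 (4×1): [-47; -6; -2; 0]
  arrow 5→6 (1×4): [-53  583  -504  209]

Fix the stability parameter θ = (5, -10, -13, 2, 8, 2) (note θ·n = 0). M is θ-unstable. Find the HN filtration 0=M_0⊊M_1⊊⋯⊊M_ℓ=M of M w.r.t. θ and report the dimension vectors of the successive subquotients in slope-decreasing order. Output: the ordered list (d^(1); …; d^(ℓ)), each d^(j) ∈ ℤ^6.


Interval decomposition of M: I[1,2], I[1,3], I[3,6], I[5,5]^3.
HN type (ℓ=6): μ^(1)=8; μ^(2)=5; μ^(3)=2; μ^(4)=-5/2; μ^(5)=-6; μ^(6)=-13

((0, 0, 0, 0, 3, 0); (0, 0, 0, 0, 1, 1); (0, 0, 0, 1, 0, 0); (1, 1, 0, 0, 0, 0); (1, 1, 1, 0, 0, 0); (0, 0, 1, 0, 0, 0))


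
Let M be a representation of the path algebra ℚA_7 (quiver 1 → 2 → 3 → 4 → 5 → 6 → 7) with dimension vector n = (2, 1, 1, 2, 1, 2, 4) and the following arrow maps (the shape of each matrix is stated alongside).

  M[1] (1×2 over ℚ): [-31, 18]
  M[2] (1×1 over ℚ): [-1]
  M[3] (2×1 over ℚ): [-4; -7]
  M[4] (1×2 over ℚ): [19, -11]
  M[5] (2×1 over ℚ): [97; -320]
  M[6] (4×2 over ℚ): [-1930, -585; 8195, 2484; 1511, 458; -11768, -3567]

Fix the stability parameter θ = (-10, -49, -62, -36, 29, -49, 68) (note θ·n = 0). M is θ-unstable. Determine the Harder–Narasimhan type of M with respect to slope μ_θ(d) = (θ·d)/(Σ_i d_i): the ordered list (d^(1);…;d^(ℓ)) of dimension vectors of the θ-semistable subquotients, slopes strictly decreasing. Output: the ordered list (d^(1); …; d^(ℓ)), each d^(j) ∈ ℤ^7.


Barcode: M ≅ I[1,1], I[1,7], I[4,4], I[6,7], I[7,7]^2. HN layers by μ_θ (5 steps, strictly decreasing):
  μ^(1)=68; μ^(2)=-10; μ^(3)=-36; μ^(4)=-121/3; μ^(5)=-49

((0, 0, 0, 0, 0, 0, 4); (1, 0, 0, 0, 1, 1, 0); (0, 0, 0, 2, 0, 0, 0); (1, 1, 1, 0, 0, 0, 0); (0, 0, 0, 0, 0, 1, 0))


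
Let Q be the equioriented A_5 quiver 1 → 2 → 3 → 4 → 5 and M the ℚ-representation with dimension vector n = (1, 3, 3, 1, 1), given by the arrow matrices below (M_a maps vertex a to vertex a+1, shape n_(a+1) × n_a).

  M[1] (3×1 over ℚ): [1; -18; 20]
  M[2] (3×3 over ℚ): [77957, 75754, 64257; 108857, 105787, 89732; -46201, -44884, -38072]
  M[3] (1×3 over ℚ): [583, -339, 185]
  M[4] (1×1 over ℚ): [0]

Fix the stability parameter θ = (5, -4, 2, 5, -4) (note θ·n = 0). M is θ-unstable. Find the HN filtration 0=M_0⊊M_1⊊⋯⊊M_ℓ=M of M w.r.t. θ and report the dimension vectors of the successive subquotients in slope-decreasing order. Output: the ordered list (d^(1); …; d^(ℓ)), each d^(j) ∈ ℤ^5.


Via rank(M_{q-1}∘⋯∘M_p): M ≅ I[1,4], I[2,3]^2, I[5,5].
μ_θ-semistable layers: μ^(1)=5; μ^(2)=2; μ^(3)=1/2; μ^(4)=-4

((0, 0, 0, 1, 0); (0, 0, 3, 0, 0); (1, 1, 0, 0, 0); (0, 2, 0, 0, 1))


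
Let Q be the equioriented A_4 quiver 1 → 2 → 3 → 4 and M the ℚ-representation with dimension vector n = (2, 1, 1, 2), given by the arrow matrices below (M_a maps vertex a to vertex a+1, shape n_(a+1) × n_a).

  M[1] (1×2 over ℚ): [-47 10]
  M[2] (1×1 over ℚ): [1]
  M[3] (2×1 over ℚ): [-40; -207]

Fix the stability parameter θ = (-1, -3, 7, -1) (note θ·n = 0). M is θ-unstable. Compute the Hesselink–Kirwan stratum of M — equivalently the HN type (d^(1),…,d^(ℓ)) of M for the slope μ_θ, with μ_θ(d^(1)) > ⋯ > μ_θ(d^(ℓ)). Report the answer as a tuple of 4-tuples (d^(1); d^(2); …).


Interval decomposition of M: I[1,1], I[1,4], I[4,4].
HN type (ℓ=3): μ^(1)=3; μ^(2)=-1; μ^(3)=-2

((0, 0, 1, 1); (1, 0, 0, 1); (1, 1, 0, 0))


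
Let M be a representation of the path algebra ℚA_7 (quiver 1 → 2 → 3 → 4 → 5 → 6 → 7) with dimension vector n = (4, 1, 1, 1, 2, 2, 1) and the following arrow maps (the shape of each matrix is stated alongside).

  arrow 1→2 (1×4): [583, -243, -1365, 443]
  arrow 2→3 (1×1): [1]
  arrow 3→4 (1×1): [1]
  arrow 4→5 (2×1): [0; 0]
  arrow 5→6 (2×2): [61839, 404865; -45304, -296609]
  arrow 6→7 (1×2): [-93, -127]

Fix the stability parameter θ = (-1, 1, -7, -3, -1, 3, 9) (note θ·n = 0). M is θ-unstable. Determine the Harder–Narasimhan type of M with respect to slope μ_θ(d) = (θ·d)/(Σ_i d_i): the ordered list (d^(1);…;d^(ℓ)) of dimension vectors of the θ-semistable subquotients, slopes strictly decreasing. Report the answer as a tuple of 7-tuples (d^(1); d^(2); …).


Interval decomposition of M: I[1,1]^3, I[1,4], I[5,6], I[5,7].
HN type (ℓ=4): μ^(1)=9; μ^(2)=3; μ^(3)=-1; μ^(4)=-5/2

((0, 0, 0, 0, 0, 0, 1); (0, 0, 0, 0, 0, 2, 0); (3, 0, 0, 0, 2, 0, 0); (1, 1, 1, 1, 0, 0, 0))


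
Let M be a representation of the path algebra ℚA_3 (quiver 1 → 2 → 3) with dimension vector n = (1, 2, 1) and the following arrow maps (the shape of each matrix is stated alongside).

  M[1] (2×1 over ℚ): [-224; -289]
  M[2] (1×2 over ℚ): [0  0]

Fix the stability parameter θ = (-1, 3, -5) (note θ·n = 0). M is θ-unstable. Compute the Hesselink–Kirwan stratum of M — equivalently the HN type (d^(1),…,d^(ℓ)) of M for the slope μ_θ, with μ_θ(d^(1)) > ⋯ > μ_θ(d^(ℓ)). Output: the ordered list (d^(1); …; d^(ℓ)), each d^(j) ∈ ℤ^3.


Via rank(M_{q-1}∘⋯∘M_p): M ≅ I[1,2], I[2,2], I[3,3].
μ_θ-semistable layers: μ^(1)=3; μ^(2)=-1; μ^(3)=-5

((0, 2, 0); (1, 0, 0); (0, 0, 1))


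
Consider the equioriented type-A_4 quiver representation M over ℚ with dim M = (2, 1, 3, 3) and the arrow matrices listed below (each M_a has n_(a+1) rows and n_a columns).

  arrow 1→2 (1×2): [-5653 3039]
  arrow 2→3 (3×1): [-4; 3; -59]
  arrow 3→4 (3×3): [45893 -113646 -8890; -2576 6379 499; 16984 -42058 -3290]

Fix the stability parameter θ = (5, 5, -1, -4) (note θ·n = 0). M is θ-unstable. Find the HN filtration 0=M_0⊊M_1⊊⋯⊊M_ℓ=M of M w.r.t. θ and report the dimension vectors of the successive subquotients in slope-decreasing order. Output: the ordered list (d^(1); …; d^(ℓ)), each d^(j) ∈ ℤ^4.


Barcode: M ≅ I[1,1], I[1,3], I[3,4]^2, I[4,4]. HN layers by μ_θ (4 steps, strictly decreasing):
  μ^(1)=5; μ^(2)=3; μ^(3)=-5/2; μ^(4)=-4

((1, 0, 0, 0); (1, 1, 1, 0); (0, 0, 2, 2); (0, 0, 0, 1))


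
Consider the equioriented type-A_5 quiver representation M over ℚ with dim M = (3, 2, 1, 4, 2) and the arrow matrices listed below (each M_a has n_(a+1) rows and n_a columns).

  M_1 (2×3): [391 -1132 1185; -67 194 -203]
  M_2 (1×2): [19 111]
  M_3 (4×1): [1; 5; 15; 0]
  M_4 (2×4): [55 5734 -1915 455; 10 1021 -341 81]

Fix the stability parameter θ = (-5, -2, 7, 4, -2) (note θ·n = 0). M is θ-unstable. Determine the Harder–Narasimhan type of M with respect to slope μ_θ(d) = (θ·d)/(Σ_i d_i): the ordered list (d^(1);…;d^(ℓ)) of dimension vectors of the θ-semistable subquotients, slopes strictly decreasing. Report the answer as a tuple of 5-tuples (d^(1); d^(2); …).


Via rank(M_{q-1}∘⋯∘M_p): M ≅ I[1,1], I[1,2], I[1,4], I[4,4], I[4,5]^2.
μ_θ-semistable layers: μ^(1)=11/2; μ^(2)=4; μ^(3)=1; μ^(4)=-2; μ^(5)=-5

((0, 0, 1, 1, 0); (0, 0, 0, 1, 0); (0, 0, 0, 2, 2); (0, 2, 0, 0, 0); (3, 0, 0, 0, 0))


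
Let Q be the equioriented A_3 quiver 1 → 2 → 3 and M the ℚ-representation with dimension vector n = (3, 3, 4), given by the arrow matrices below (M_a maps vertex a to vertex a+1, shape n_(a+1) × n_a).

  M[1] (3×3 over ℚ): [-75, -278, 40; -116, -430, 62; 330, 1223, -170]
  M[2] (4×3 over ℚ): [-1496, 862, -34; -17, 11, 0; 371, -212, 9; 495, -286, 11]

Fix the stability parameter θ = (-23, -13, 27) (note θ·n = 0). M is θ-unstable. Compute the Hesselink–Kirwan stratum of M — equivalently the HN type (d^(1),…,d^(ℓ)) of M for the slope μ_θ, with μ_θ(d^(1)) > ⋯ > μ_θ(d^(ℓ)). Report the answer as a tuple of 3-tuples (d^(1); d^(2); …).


Via rank(M_{q-1}∘⋯∘M_p): M ≅ I[1,2], I[1,3]^2, I[3,3]^2.
μ_θ-semistable layers: μ^(1)=27; μ^(2)=-13; μ^(3)=-23

((0, 0, 4); (0, 3, 0); (3, 0, 0))


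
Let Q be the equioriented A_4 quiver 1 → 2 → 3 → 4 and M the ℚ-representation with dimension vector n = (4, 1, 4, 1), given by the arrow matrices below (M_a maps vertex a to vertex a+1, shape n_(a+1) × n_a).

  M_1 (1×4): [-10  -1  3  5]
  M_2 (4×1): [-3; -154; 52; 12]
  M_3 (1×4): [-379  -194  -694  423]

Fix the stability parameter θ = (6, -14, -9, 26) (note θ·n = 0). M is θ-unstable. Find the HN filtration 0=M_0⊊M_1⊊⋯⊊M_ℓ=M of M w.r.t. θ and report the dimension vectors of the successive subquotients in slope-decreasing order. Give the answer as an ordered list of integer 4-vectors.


Interval decomposition of M: I[1,1]^3, I[1,4], I[3,3]^3.
HN type (ℓ=4): μ^(1)=26; μ^(2)=6; μ^(3)=-17/3; μ^(4)=-9

((0, 0, 0, 1); (3, 0, 0, 0); (1, 1, 1, 0); (0, 0, 3, 0))


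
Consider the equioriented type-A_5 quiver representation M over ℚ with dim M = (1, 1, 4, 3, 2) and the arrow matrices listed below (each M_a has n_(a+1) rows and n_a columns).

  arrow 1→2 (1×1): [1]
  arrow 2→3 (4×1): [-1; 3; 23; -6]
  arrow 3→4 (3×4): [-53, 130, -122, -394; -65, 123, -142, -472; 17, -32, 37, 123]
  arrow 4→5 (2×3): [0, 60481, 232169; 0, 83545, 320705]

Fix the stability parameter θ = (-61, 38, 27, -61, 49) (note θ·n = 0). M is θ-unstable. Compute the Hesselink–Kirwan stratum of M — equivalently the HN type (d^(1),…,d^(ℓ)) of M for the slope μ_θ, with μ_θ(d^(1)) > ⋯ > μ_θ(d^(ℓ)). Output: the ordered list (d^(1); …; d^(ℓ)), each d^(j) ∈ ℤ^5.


Barcode: M ≅ I[1,4], I[3,3], I[3,4], I[3,5], I[5,5]. HN layers by μ_θ (5 steps, strictly decreasing):
  μ^(1)=49; μ^(2)=27; μ^(3)=4/3; μ^(4)=-17; μ^(5)=-61

((0, 0, 0, 0, 2); (0, 0, 1, 0, 0); (0, 1, 1, 1, 0); (0, 0, 2, 2, 0); (1, 0, 0, 0, 0))


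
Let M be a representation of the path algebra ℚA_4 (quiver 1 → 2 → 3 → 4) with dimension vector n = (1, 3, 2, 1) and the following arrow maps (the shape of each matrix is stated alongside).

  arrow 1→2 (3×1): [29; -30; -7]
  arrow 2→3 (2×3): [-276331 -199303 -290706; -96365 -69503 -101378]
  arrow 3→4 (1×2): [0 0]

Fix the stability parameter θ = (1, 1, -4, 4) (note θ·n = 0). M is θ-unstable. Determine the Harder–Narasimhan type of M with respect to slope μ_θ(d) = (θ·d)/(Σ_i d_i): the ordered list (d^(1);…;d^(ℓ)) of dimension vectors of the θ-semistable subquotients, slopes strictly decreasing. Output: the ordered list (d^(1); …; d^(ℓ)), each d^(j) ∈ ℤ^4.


Via rank(M_{q-1}∘⋯∘M_p): M ≅ I[1,3], I[2,2], I[2,3], I[4,4].
μ_θ-semistable layers: μ^(1)=4; μ^(2)=1; μ^(3)=-2/3; μ^(4)=-3/2

((0, 0, 0, 1); (0, 1, 0, 0); (1, 1, 1, 0); (0, 1, 1, 0))


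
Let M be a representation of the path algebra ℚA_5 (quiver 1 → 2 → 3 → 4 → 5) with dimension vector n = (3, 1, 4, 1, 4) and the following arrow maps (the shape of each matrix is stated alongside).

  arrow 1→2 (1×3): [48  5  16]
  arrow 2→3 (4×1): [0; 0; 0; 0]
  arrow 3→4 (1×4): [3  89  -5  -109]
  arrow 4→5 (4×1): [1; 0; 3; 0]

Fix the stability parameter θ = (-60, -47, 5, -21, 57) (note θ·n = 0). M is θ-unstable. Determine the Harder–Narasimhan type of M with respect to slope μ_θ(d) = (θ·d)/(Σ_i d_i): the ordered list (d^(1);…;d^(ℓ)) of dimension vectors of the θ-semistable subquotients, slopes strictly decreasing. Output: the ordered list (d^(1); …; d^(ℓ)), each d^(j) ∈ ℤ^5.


Interval decomposition of M: I[1,1]^2, I[1,2], I[3,3]^3, I[3,5], I[5,5]^3.
HN type (ℓ=5): μ^(1)=57; μ^(2)=5; μ^(3)=-8; μ^(4)=-47; μ^(5)=-60

((0, 0, 0, 0, 4); (0, 0, 3, 0, 0); (0, 0, 1, 1, 0); (0, 1, 0, 0, 0); (3, 0, 0, 0, 0))


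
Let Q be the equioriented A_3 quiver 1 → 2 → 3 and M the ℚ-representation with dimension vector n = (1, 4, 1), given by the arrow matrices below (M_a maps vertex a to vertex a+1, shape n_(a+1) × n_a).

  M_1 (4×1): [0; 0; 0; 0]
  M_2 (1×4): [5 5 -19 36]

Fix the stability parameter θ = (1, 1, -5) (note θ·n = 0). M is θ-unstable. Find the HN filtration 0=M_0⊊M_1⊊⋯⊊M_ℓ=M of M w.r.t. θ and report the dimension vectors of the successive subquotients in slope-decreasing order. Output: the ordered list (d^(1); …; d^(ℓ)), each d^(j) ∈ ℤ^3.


Interval decomposition of M: I[1,1], I[2,2]^3, I[2,3].
HN type (ℓ=2): μ^(1)=1; μ^(2)=-2

((1, 3, 0); (0, 1, 1))


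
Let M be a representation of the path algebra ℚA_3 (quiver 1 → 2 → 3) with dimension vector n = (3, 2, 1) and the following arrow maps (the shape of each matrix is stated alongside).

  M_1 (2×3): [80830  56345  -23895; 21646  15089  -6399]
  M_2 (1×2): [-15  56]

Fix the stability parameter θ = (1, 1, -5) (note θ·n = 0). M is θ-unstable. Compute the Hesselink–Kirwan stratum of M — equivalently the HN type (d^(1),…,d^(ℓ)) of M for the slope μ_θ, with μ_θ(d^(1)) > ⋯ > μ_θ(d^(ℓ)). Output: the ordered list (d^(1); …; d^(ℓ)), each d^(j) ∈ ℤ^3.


Barcode: M ≅ I[1,1]^2, I[1,3], I[2,2]. HN layers by μ_θ (2 steps, strictly decreasing):
  μ^(1)=1; μ^(2)=-1

((2, 1, 0); (1, 1, 1))


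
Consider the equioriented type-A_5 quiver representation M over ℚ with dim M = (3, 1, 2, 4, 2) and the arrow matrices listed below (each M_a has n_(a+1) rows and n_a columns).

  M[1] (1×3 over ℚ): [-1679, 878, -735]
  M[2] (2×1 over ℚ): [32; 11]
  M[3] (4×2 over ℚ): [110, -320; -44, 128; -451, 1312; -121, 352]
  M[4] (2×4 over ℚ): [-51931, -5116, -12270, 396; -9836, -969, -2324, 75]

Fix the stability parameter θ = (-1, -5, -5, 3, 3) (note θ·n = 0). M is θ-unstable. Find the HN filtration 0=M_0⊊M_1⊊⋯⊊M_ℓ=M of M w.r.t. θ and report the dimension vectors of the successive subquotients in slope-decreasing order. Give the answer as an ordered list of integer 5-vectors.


Via rank(M_{q-1}∘⋯∘M_p): M ≅ I[1,1]^2, I[1,3], I[3,5], I[4,4]^2, I[4,5].
μ_θ-semistable layers: μ^(1)=3; μ^(2)=-1; μ^(3)=-11/3; μ^(4)=-5

((0, 0, 0, 4, 2); (2, 0, 0, 0, 0); (1, 1, 1, 0, 0); (0, 0, 1, 0, 0))


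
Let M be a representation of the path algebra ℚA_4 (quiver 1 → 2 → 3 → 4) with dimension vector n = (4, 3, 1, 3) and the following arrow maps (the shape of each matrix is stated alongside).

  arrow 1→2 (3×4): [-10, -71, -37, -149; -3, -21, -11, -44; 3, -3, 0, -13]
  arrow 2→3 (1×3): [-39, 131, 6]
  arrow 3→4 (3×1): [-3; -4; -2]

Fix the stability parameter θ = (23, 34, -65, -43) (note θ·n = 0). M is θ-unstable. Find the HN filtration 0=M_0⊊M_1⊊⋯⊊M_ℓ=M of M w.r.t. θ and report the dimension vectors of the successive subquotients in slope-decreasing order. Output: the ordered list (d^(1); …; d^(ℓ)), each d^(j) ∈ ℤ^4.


Via rank(M_{q-1}∘⋯∘M_p): M ≅ I[1,1], I[1,2]^2, I[1,4], I[4,4]^2.
μ_θ-semistable layers: μ^(1)=34; μ^(2)=23; μ^(3)=-51/4; μ^(4)=-43

((0, 2, 0, 0); (3, 0, 0, 0); (1, 1, 1, 1); (0, 0, 0, 2))


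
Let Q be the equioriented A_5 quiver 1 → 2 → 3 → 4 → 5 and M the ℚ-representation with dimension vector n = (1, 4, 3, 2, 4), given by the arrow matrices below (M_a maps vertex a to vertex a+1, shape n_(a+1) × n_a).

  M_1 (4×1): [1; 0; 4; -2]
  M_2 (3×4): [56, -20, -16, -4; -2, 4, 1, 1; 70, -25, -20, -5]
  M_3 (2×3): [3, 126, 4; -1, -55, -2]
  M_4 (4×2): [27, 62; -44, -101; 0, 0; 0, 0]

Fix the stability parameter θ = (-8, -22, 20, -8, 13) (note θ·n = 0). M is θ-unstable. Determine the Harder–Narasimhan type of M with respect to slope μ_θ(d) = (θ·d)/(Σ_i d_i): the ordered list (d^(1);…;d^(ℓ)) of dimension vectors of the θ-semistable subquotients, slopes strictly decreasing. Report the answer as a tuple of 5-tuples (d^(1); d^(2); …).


Interval decomposition of M: I[1,2], I[2,2], I[2,5]^2, I[3,3], I[5,5]^2.
HN type (ℓ=5): μ^(1)=20; μ^(2)=13; μ^(3)=6; μ^(4)=-15; μ^(5)=-22

((0, 0, 1, 0, 0); (0, 0, 0, 0, 4); (0, 0, 2, 2, 0); (1, 1, 0, 0, 0); (0, 3, 0, 0, 0))


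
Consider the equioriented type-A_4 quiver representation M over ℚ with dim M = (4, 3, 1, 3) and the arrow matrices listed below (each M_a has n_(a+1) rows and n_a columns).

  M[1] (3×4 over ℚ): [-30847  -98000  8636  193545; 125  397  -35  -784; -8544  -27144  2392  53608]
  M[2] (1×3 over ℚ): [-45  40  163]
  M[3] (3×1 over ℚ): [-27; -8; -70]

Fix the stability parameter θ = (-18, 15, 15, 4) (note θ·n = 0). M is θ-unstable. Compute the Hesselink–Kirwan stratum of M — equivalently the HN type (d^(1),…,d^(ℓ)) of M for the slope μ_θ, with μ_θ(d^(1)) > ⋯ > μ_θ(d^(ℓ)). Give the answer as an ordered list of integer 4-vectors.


Via rank(M_{q-1}∘⋯∘M_p): M ≅ I[1,1]^2, I[1,2], I[1,4], I[2,2], I[4,4]^2.
μ_θ-semistable layers: μ^(1)=15; μ^(2)=34/3; μ^(3)=4; μ^(4)=-18

((0, 2, 0, 0); (0, 1, 1, 1); (0, 0, 0, 2); (4, 0, 0, 0))


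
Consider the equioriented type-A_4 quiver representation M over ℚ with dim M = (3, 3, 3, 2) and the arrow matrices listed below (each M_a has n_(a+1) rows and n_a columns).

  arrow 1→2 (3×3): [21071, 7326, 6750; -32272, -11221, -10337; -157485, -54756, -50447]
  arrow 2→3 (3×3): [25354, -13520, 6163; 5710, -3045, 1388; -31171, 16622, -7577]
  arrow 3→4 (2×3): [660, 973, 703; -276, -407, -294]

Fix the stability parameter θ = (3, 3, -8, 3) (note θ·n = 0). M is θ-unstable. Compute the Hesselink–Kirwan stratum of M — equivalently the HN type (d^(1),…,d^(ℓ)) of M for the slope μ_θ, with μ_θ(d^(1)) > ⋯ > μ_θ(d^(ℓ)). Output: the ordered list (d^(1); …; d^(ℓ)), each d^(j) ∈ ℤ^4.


Barcode: M ≅ I[1,3], I[1,4]^2. HN layers by μ_θ (2 steps, strictly decreasing):
  μ^(1)=3; μ^(2)=-2/3

((0, 0, 0, 2); (3, 3, 3, 0))


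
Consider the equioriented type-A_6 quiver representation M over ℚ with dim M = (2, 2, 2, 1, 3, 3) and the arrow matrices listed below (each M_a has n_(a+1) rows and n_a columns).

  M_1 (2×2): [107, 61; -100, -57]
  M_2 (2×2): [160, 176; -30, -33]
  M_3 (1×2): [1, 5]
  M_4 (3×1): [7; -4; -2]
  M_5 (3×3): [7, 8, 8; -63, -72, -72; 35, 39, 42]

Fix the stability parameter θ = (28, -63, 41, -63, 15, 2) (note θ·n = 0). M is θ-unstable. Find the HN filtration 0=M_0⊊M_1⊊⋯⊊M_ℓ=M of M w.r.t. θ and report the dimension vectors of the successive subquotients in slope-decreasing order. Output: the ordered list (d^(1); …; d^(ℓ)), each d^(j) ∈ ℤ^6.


Barcode: M ≅ I[1,2], I[1,6], I[3,3], I[5,5], I[5,6], I[6,6]. HN layers by μ_θ (6 steps, strictly decreasing):
  μ^(1)=41; μ^(2)=15; μ^(3)=17/2; μ^(4)=2; μ^(5)=-11; μ^(6)=-35/2

((0, 0, 1, 0, 0, 0); (0, 0, 0, 0, 1, 0); (0, 0, 0, 0, 2, 2); (0, 0, 0, 0, 0, 1); (0, 0, 1, 1, 0, 0); (2, 2, 0, 0, 0, 0))


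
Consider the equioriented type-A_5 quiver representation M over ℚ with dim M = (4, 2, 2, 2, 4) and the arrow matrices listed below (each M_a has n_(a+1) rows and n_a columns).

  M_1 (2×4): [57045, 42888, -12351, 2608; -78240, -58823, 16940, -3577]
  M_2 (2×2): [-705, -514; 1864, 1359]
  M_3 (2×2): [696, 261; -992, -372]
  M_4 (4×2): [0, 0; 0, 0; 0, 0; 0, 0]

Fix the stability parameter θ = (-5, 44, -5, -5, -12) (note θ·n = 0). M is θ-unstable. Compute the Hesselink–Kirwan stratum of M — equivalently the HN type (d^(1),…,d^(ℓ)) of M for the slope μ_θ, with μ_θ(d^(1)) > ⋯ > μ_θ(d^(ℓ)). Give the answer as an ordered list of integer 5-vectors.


Interval decomposition of M: I[1,1]^2, I[1,3], I[1,4], I[4,4], I[5,5]^4.
HN type (ℓ=4): μ^(1)=39/2; μ^(2)=34/3; μ^(3)=-5; μ^(4)=-12

((0, 1, 1, 0, 0); (0, 1, 1, 1, 0); (4, 0, 0, 1, 0); (0, 0, 0, 0, 4))


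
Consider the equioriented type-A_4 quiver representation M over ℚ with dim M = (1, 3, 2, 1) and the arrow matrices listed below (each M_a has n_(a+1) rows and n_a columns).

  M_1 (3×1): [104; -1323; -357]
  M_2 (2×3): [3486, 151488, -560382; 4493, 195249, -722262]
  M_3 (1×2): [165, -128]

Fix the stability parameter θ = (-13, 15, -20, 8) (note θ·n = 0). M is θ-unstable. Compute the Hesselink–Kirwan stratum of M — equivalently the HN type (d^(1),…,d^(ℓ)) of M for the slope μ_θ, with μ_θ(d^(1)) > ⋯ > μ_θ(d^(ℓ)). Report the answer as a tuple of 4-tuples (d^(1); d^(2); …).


Via rank(M_{q-1}∘⋯∘M_p): M ≅ I[1,4], I[2,2], I[2,3].
μ_θ-semistable layers: μ^(1)=15; μ^(2)=8; μ^(3)=-5/2; μ^(4)=-13

((0, 1, 0, 0); (0, 0, 0, 1); (0, 2, 2, 0); (1, 0, 0, 0))


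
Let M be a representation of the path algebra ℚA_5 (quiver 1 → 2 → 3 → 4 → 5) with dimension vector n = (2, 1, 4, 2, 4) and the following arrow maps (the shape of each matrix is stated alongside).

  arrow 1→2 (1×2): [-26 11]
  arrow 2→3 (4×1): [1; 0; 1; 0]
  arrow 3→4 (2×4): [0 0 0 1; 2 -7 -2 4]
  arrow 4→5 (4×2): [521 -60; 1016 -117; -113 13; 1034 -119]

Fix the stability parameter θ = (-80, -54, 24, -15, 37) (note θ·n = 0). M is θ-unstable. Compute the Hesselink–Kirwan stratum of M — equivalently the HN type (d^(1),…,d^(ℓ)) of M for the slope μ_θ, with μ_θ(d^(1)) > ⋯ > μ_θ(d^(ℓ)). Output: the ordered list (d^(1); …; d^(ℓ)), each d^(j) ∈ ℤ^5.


Via rank(M_{q-1}∘⋯∘M_p): M ≅ I[1,1], I[1,3], I[3,3], I[3,5]^2, I[5,5]^2.
μ_θ-semistable layers: μ^(1)=37; μ^(2)=24; μ^(3)=9/2; μ^(4)=-54; μ^(5)=-80

((0, 0, 0, 0, 4); (0, 0, 2, 0, 0); (0, 0, 2, 2, 0); (0, 1, 0, 0, 0); (2, 0, 0, 0, 0))


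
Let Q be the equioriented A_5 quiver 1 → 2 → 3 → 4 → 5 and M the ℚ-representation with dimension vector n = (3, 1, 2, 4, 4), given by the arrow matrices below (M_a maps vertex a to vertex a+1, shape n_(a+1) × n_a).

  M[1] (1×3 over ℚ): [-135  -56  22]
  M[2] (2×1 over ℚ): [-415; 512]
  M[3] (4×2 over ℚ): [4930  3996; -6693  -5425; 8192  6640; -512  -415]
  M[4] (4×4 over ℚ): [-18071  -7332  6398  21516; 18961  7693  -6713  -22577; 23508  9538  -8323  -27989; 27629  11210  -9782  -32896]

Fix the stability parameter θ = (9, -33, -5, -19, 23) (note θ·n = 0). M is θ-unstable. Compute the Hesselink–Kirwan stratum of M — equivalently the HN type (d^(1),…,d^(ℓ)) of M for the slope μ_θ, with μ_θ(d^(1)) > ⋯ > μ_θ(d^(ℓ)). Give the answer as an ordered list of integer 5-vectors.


Interval decomposition of M: I[1,1]^2, I[1,5], I[3,5], I[4,4], I[4,5], I[5,5].
HN type (ℓ=4): μ^(1)=23; μ^(2)=9; μ^(3)=-12; μ^(4)=-19

((0, 0, 0, 0, 4); (2, 0, 0, 0, 0); (1, 1, 2, 2, 0); (0, 0, 0, 2, 0))


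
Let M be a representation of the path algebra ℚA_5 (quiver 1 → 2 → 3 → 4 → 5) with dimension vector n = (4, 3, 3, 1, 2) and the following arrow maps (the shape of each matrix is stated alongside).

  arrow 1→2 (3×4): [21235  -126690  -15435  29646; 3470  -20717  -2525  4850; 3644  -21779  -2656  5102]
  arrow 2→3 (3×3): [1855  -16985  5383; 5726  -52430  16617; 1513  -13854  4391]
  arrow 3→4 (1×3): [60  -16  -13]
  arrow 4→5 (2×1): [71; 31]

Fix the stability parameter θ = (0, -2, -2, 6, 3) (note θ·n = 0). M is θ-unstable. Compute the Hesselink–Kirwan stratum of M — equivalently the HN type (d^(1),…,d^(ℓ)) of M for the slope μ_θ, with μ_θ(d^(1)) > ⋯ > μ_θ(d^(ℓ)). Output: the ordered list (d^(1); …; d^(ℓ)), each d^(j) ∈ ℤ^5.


Interval decomposition of M: I[1,1], I[1,3]^2, I[1,5], I[5,5].
HN type (ℓ=4): μ^(1)=9/2; μ^(2)=3; μ^(3)=0; μ^(4)=-4/3

((0, 0, 0, 1, 1); (0, 0, 0, 0, 1); (1, 0, 0, 0, 0); (3, 3, 3, 0, 0))


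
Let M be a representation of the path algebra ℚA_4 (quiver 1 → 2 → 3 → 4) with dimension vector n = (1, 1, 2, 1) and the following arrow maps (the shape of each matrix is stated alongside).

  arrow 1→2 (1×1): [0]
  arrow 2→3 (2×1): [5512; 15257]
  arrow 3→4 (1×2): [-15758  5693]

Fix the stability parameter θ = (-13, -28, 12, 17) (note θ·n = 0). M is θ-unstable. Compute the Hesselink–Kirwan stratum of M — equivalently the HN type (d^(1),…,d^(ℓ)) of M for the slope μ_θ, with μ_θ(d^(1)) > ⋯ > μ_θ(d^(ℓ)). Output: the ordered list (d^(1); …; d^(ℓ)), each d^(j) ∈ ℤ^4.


Barcode: M ≅ I[1,1], I[2,4], I[3,3]. HN layers by μ_θ (4 steps, strictly decreasing):
  μ^(1)=17; μ^(2)=12; μ^(3)=-13; μ^(4)=-28

((0, 0, 0, 1); (0, 0, 2, 0); (1, 0, 0, 0); (0, 1, 0, 0))


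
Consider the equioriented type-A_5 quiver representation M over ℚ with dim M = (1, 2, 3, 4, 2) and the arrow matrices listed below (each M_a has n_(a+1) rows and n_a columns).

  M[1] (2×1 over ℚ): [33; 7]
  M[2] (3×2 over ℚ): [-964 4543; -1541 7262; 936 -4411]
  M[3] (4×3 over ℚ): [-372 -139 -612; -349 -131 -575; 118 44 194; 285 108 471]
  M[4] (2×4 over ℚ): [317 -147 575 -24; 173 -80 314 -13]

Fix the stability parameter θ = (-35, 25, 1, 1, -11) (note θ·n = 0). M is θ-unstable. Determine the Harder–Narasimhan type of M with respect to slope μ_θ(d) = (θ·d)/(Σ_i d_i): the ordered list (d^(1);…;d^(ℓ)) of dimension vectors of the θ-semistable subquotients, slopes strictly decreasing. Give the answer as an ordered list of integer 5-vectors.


Barcode: M ≅ I[1,5], I[2,5], I[3,3], I[4,4]^2. HN layers by μ_θ (3 steps, strictly decreasing):
  μ^(1)=4; μ^(2)=1; μ^(3)=-35

((0, 2, 2, 2, 2); (0, 0, 1, 2, 0); (1, 0, 0, 0, 0))


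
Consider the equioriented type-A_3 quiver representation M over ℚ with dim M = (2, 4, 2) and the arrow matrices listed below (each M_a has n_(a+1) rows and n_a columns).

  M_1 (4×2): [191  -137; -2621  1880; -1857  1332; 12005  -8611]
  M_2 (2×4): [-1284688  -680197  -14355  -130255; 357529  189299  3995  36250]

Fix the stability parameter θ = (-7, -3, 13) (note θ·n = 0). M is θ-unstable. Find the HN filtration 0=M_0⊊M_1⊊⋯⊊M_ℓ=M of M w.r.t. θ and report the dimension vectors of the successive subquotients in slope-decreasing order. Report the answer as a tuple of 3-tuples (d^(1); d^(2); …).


Via rank(M_{q-1}∘⋯∘M_p): M ≅ I[1,3]^2, I[2,2]^2.
μ_θ-semistable layers: μ^(1)=13; μ^(2)=-3; μ^(3)=-7

((0, 0, 2); (0, 4, 0); (2, 0, 0))


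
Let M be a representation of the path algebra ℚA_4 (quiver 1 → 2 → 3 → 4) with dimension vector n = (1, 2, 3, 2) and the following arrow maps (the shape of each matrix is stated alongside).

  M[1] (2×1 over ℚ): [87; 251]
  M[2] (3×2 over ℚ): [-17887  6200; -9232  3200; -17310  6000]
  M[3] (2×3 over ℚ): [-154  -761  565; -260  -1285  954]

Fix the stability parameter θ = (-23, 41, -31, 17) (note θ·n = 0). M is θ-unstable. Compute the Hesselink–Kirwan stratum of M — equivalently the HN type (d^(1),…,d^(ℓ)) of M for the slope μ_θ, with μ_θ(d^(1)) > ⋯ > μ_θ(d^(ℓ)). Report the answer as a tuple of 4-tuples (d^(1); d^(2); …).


Interval decomposition of M: I[1,3], I[2,2], I[3,4]^2.
HN type (ℓ=5): μ^(1)=41; μ^(2)=17; μ^(3)=5; μ^(4)=-23; μ^(5)=-31

((0, 1, 0, 0); (0, 0, 0, 2); (0, 1, 1, 0); (1, 0, 0, 0); (0, 0, 2, 0))


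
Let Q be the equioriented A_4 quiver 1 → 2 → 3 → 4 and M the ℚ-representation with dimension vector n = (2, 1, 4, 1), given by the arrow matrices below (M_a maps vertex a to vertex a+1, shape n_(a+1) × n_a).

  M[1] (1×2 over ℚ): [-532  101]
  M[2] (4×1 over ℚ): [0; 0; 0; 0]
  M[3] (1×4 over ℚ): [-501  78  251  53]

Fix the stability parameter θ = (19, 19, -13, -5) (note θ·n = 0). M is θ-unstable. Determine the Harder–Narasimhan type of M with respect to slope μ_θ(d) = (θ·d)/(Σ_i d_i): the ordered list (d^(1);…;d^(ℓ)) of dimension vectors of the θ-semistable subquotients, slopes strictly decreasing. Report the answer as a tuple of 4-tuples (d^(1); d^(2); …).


Interval decomposition of M: I[1,1], I[1,2], I[3,3]^3, I[3,4].
HN type (ℓ=3): μ^(1)=19; μ^(2)=-5; μ^(3)=-13

((2, 1, 0, 0); (0, 0, 0, 1); (0, 0, 4, 0))


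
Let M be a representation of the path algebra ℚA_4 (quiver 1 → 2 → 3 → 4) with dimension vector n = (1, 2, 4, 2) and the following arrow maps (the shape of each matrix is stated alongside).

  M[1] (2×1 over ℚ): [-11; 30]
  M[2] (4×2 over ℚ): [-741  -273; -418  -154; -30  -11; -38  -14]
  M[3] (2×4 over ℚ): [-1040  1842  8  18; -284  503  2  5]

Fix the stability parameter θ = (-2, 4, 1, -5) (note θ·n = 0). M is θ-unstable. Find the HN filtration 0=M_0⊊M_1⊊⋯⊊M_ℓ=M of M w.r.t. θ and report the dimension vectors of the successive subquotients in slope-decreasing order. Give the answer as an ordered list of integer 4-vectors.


Barcode: M ≅ I[1,3], I[2,4], I[3,3], I[3,4]. HN layers by μ_θ (4 steps, strictly decreasing):
  μ^(1)=5/2; μ^(2)=1; μ^(3)=0; μ^(4)=-2

((0, 1, 1, 0); (0, 0, 1, 0); (0, 1, 1, 1); (1, 0, 1, 1))


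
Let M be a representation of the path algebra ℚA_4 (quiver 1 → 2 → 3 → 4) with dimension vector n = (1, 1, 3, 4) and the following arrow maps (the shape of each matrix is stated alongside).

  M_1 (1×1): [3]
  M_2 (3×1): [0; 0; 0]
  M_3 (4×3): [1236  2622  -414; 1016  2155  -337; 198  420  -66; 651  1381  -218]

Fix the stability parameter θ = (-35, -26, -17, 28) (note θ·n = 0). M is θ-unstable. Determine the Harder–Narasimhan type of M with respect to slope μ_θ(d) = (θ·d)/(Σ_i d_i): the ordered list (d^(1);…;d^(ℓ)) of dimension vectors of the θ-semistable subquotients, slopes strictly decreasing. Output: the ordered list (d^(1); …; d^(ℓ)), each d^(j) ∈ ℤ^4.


Via rank(M_{q-1}∘⋯∘M_p): M ≅ I[1,2], I[3,3], I[3,4]^2, I[4,4]^2.
μ_θ-semistable layers: μ^(1)=28; μ^(2)=-17; μ^(3)=-26; μ^(4)=-35

((0, 0, 0, 4); (0, 0, 3, 0); (0, 1, 0, 0); (1, 0, 0, 0))


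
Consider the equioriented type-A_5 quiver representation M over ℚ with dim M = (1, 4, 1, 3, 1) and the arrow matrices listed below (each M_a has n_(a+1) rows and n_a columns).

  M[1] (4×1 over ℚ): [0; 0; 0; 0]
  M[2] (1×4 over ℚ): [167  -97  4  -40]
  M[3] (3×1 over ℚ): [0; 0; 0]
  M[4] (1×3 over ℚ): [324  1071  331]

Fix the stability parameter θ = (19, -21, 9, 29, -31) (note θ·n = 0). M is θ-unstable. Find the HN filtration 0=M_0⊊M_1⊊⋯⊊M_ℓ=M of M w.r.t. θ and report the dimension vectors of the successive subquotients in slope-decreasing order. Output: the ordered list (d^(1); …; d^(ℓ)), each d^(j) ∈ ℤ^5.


Interval decomposition of M: I[1,1], I[2,2]^3, I[2,3], I[4,4]^2, I[4,5].
HN type (ℓ=5): μ^(1)=29; μ^(2)=19; μ^(3)=9; μ^(4)=-1; μ^(5)=-21

((0, 0, 0, 2, 0); (1, 0, 0, 0, 0); (0, 0, 1, 0, 0); (0, 0, 0, 1, 1); (0, 4, 0, 0, 0))


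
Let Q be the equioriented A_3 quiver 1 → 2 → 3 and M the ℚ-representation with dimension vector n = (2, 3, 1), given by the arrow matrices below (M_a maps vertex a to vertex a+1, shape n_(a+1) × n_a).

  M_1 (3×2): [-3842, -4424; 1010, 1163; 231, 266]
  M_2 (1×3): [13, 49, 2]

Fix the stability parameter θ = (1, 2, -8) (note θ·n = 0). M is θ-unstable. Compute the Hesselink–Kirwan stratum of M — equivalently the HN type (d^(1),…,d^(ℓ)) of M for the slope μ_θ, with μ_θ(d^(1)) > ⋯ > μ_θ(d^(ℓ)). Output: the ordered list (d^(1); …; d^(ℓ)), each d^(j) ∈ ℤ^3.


Interval decomposition of M: I[1,2], I[1,3], I[2,2].
HN type (ℓ=3): μ^(1)=2; μ^(2)=1; μ^(3)=-5/3

((0, 2, 0); (1, 0, 0); (1, 1, 1))
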